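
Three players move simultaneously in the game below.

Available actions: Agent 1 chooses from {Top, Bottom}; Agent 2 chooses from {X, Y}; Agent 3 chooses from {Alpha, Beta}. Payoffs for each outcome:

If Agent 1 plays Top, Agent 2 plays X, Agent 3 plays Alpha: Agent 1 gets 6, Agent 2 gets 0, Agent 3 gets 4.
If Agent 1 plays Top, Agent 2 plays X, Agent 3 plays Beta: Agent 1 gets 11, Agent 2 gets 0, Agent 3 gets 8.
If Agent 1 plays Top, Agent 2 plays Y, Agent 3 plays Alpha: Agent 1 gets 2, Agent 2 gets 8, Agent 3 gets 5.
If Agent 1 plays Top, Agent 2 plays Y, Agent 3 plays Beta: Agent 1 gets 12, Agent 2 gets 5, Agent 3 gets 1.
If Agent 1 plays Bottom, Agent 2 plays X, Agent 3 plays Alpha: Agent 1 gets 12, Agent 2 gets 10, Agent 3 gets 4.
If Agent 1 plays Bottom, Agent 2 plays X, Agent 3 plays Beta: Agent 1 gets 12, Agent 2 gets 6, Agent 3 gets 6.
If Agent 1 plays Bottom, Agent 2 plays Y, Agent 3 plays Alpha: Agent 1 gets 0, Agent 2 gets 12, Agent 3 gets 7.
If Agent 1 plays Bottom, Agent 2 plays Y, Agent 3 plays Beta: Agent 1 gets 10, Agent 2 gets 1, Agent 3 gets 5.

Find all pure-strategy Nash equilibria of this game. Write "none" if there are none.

Agent 1 against (X, Alpha): payoffs 6, 12 → best response Bottom.
Agent 1 against (X, Beta): payoffs 11, 12 → best response Bottom.
Agent 1 against (Y, Alpha): payoffs 2, 0 → best response Top.
Agent 1 against (Y, Beta): payoffs 12, 10 → best response Top.
Agent 2 against (Top, Alpha): payoffs 0, 8 → best response Y.
Agent 2 against (Top, Beta): payoffs 0, 5 → best response Y.
Agent 2 against (Bottom, Alpha): payoffs 10, 12 → best response Y.
Agent 2 against (Bottom, Beta): payoffs 6, 1 → best response X.
Agent 3 against (Top, X): payoffs 4, 8 → best response Beta.
Agent 3 against (Top, Y): payoffs 5, 1 → best response Alpha.
Agent 3 against (Bottom, X): payoffs 4, 6 → best response Beta.
Agent 3 against (Bottom, Y): payoffs 7, 5 → best response Alpha.
Mutual best responses: (Top, Y, Alpha); (Bottom, X, Beta).

(Top, Y, Alpha); (Bottom, X, Beta)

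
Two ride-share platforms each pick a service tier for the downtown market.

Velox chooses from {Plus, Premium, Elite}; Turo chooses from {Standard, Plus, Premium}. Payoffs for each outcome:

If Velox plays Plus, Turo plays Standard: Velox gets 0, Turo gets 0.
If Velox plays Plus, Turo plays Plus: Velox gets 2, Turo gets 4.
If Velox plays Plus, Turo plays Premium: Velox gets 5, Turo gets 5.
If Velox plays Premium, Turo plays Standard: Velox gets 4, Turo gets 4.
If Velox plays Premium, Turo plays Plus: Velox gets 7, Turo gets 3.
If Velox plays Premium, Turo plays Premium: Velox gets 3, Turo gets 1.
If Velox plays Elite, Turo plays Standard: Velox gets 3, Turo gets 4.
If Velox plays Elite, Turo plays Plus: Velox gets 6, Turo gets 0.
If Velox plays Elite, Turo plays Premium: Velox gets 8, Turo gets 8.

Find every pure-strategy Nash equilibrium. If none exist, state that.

The pure Nash equilibria are (Premium, Standard) and (Elite, Premium).

Check each profile: it is a Nash equilibrium iff no player can strictly gain by switching unilaterally.
(Plus, Standard): Velox can switch to Premium (0 → 4). Not NE.
(Plus, Plus): Velox can switch to Premium (2 → 7). Not NE.
(Plus, Premium): Velox can switch to Elite (5 → 8). Not NE.
(Premium, Standard): Velox gets 4, best alternative 3; Turo gets 4, best alternative 3. No profitable deviation — NE.
(Premium, Plus): Turo can switch to Standard (3 → 4). Not NE.
(Premium, Premium): Velox can switch to Plus (3 → 5). Not NE.
(Elite, Standard): Velox can switch to Premium (3 → 4). Not NE.
(Elite, Plus): Velox can switch to Premium (6 → 7). Not NE.
(Elite, Premium): Velox gets 8, best alternative 5; Turo gets 8, best alternative 4. No profitable deviation — NE.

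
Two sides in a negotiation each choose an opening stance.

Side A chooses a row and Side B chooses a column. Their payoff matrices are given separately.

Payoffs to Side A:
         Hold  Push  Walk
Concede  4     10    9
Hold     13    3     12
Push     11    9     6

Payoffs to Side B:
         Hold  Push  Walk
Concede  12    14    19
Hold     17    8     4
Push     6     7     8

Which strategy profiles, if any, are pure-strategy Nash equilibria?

The unique pure-strategy Nash equilibrium is (Hold, Hold).

(Concede, Hold): Side A can switch to Hold (4 → 13). Not NE.
(Concede, Push): Side B can switch to Walk (14 → 19). Not NE.
(Concede, Walk): Side A can switch to Hold (9 → 12). Not NE.
(Hold, Hold): Side A gets 13, best alternative 11; Side B gets 17, best alternative 8. No profitable deviation — NE.
(Hold, Push): Side A can switch to Concede (3 → 10). Not NE.
(Hold, Walk): Side B can switch to Hold (4 → 17). Not NE.
(Push, Hold): Side A can switch to Hold (11 → 13). Not NE.
(Push, Push): Side A can switch to Concede (9 → 10). Not NE.
(Push, Walk): Side A can switch to Concede (6 → 9). Not NE.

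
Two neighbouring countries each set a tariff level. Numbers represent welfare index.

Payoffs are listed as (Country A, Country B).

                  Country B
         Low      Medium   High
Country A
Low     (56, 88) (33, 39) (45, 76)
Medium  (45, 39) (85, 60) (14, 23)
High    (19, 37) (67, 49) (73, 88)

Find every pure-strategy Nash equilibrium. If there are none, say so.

Country A against Low: payoffs 56, 45, 19 → best response Low.
Country A against Medium: payoffs 33, 85, 67 → best response Medium.
Country A against High: payoffs 45, 14, 73 → best response High.
Country B against Low: payoffs 88, 39, 76 → best response Low.
Country B against Medium: payoffs 39, 60, 23 → best response Medium.
Country B against High: payoffs 37, 49, 88 → best response High.
Mutual best responses: (Low, Low); (Medium, Medium); (High, High).

The pure Nash equilibria are (Low, Low) and (Medium, Medium) and (High, High).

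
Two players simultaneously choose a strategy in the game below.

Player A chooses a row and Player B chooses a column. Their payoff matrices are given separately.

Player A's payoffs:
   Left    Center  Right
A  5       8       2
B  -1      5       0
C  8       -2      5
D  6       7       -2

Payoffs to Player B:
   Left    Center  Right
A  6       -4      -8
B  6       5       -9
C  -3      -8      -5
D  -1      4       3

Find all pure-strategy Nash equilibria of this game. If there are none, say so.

Player A against Left: payoffs 5, -1, 8, 6 → best response C.
Player A against Center: payoffs 8, 5, -2, 7 → best response A.
Player A against Right: payoffs 2, 0, 5, -2 → best response C.
Player B against A: payoffs 6, -4, -8 → best response Left.
Player B against B: payoffs 6, 5, -9 → best response Left.
Player B against C: payoffs -3, -8, -5 → best response Left.
Player B against D: payoffs -1, 4, 3 → best response Center.
Mutual best responses: (C, Left).

(C, Left)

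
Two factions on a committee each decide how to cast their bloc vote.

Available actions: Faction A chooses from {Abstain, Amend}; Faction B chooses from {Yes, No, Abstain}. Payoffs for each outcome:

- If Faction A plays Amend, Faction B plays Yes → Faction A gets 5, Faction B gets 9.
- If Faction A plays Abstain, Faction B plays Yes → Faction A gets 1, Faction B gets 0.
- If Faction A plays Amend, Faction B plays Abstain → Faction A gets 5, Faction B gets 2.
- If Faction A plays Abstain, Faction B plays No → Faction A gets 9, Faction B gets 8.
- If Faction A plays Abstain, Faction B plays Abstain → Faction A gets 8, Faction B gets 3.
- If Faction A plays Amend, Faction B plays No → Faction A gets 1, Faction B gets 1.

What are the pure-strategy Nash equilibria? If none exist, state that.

(Abstain, Yes): Faction A can switch to Amend (1 → 5). Not NE.
(Abstain, No): Faction A gets 9, best alternative 1; Faction B gets 8, best alternative 3. No profitable deviation — NE.
(Abstain, Abstain): Faction B can switch to No (3 → 8). Not NE.
(Amend, Yes): Faction A gets 5, best alternative 1; Faction B gets 9, best alternative 2. No profitable deviation — NE.
(Amend, No): Faction A can switch to Abstain (1 → 9). Not NE.
(Amend, Abstain): Faction A can switch to Abstain (5 → 8). Not NE.

(Abstain, No), (Amend, Yes)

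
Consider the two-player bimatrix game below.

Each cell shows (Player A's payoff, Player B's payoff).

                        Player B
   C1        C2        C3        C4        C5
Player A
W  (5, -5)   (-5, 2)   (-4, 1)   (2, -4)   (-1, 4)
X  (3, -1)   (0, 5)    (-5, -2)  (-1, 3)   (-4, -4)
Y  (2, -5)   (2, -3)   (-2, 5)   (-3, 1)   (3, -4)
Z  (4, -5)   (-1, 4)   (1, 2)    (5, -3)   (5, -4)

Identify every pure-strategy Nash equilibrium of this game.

none

(W, C1): Player B can switch to C2 (-5 → 2). Not NE.
(W, C2): Player A can switch to X (-5 → 0). Not NE.
(W, C3): Player A can switch to Y (-4 → -2). Not NE.
(W, C4): Player A can switch to Z (2 → 5). Not NE.
(W, C5): Player A can switch to Y (-1 → 3). Not NE.
(X, C1): Player A can switch to W (3 → 5). Not NE.
(X, C2): Player A can switch to Y (0 → 2). Not NE.
(X, C3): Player A can switch to W (-5 → -4). Not NE.
(The remaining 12 profiles each have a profitable deviation by the same check.)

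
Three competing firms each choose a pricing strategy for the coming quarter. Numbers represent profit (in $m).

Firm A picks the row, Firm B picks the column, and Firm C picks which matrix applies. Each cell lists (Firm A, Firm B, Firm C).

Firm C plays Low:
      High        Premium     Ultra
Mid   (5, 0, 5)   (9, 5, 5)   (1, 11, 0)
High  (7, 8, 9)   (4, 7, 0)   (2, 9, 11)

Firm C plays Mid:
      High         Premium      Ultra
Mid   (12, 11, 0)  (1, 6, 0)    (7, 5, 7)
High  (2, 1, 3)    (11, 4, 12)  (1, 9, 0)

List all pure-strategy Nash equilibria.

(Mid, High, Low): Firm A can switch to High (5 → 7). Not NE.
(Mid, High, Mid): Firm C can switch to Low (0 → 5). Not NE.
(Mid, Premium, Low): Firm B can switch to Ultra (5 → 11). Not NE.
(Mid, Premium, Mid): Firm A can switch to High (1 → 11). Not NE.
(Mid, Ultra, Low): Firm A can switch to High (1 → 2). Not NE.
(Mid, Ultra, Mid): Firm B can switch to High (5 → 11). Not NE.
(High, Ultra, Low): Firm A gets 2, best alternative 1; Firm B gets 9, best alternative 8; Firm C gets 11, best alternative 0. No profitable deviation — NE.
(The remaining 5 profiles each have a profitable deviation by the same check.)

The unique pure-strategy Nash equilibrium is (High, Ultra, Low).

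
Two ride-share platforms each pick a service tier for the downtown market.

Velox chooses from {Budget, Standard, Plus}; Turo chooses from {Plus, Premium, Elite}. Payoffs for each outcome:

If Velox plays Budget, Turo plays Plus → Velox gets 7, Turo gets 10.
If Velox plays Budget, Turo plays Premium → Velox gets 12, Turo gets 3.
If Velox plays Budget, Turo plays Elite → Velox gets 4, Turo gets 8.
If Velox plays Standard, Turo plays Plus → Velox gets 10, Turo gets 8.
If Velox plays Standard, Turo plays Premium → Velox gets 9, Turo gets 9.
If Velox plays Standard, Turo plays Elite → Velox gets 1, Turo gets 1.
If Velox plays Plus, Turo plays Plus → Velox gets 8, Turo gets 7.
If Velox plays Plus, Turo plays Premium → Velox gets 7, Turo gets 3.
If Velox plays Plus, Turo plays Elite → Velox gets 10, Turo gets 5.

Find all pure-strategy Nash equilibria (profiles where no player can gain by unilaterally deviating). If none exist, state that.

Velox against Plus: payoffs 7, 10, 8 → best response Standard.
Velox against Premium: payoffs 12, 9, 7 → best response Budget.
Velox against Elite: payoffs 4, 1, 10 → best response Plus.
Turo against Budget: payoffs 10, 3, 8 → best response Plus.
Turo against Standard: payoffs 8, 9, 1 → best response Premium.
Turo against Plus: payoffs 7, 3, 5 → best response Plus.
No profile is a mutual best response for all players.

No pure-strategy Nash equilibrium.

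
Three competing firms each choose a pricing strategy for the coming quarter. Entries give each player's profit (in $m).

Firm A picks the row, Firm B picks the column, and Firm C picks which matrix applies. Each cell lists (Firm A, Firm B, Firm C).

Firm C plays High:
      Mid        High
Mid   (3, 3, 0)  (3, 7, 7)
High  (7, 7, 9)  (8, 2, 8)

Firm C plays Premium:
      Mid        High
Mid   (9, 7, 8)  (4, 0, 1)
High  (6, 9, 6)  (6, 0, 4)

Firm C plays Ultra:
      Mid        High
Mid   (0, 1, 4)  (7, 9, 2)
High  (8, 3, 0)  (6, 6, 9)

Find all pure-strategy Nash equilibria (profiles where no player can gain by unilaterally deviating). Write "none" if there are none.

The pure Nash equilibria are (Mid, Mid, Premium); (High, Mid, High).

Check each profile: it is a Nash equilibrium iff no player can strictly gain by switching unilaterally.
(Mid, Mid, High): Firm A can switch to High (3 → 7). Not NE.
(Mid, Mid, Premium): Firm A gets 9, best alternative 6; Firm B gets 7, best alternative 0; Firm C gets 8, best alternative 4. No profitable deviation — NE.
(Mid, Mid, Ultra): Firm A can switch to High (0 → 8). Not NE.
(Mid, High, High): Firm A can switch to High (3 → 8). Not NE.
(Mid, High, Premium): Firm A can switch to High (4 → 6). Not NE.
(Mid, High, Ultra): Firm C can switch to High (2 → 7). Not NE.
(High, Mid, High): Firm A gets 7, best alternative 3; Firm B gets 7, best alternative 2; Firm C gets 9, best alternative 6. No profitable deviation — NE.
(High, Mid, Premium): Firm A can switch to Mid (6 → 9). Not NE.
(High, Mid, Ultra): Firm B can switch to High (3 → 6). Not NE.
(High, High, High): Firm B can switch to Mid (2 → 7). Not NE.
(High, High, Premium): Firm B can switch to Mid (0 → 9). Not NE.
(High, High, Ultra): Firm A can switch to Mid (6 → 7). Not NE.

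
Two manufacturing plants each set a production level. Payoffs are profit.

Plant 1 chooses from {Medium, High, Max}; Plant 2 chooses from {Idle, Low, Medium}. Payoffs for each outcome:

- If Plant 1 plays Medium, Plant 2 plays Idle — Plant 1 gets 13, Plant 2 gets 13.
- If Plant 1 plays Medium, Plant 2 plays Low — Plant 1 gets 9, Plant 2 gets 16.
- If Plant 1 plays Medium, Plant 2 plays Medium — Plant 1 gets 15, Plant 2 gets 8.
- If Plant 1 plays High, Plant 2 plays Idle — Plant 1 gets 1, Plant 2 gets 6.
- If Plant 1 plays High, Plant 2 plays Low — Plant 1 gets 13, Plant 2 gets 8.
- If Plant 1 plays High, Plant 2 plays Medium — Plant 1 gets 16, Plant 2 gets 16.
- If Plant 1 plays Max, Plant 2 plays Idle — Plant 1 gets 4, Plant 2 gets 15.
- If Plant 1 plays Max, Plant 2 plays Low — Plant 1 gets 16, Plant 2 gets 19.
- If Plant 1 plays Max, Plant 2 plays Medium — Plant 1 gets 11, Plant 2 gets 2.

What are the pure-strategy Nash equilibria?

For each player, find the best response to each opponent profile; mutual best responses are the pure NE.
Plant 1 against Idle: payoffs 13, 1, 4 → best response Medium.
Plant 1 against Low: payoffs 9, 13, 16 → best response Max.
Plant 1 against Medium: payoffs 15, 16, 11 → best response High.
Plant 2 against Medium: payoffs 13, 16, 8 → best response Low.
Plant 2 against High: payoffs 6, 8, 16 → best response Medium.
Plant 2 against Max: payoffs 15, 19, 2 → best response Low.
Mutual best responses: (High, Medium); (Max, Low).

Pure-strategy Nash equilibria: (High, Medium), (Max, Low)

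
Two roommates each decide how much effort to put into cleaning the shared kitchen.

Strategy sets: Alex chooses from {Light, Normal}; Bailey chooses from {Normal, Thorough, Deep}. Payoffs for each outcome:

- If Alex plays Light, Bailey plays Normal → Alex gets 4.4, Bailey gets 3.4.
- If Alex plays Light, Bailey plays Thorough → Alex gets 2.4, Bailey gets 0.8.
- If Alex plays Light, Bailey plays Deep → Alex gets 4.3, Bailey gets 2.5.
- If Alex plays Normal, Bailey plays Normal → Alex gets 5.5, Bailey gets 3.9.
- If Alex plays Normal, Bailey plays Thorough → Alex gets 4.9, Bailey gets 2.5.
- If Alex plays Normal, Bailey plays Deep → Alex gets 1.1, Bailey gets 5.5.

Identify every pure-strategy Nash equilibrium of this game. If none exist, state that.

There is no pure-strategy Nash equilibrium.

(Light, Normal): Alex can switch to Normal (4.4 → 5.5). Not NE.
(Light, Thorough): Alex can switch to Normal (2.4 → 4.9). Not NE.
(Light, Deep): Bailey can switch to Normal (2.5 → 3.4). Not NE.
(Normal, Normal): Bailey can switch to Deep (3.9 → 5.5). Not NE.
(Normal, Thorough): Bailey can switch to Normal (2.5 → 3.9). Not NE.
(Normal, Deep): Alex can switch to Light (1.1 → 4.3). Not NE.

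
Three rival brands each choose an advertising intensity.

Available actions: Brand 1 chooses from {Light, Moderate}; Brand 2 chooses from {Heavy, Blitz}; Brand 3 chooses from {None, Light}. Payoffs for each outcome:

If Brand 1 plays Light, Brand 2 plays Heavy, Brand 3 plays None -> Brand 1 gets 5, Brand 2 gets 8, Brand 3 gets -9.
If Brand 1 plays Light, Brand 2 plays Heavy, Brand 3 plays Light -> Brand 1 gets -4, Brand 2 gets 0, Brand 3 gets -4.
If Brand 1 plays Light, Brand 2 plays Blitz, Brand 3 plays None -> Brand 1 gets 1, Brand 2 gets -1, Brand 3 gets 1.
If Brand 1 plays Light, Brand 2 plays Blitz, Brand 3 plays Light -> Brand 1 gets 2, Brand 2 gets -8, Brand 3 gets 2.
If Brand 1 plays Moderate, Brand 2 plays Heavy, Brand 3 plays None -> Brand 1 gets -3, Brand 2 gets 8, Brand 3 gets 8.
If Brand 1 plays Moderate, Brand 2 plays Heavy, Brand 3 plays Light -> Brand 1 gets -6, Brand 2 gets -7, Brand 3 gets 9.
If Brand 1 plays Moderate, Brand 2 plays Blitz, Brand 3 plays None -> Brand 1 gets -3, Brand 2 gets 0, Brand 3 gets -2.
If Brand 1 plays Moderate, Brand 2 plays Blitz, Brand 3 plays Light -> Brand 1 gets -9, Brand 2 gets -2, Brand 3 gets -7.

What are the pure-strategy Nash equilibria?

(Light, Heavy, Light)

Brand 1 against (Heavy, None): payoffs 5, -3 → best response Light.
Brand 1 against (Heavy, Light): payoffs -4, -6 → best response Light.
Brand 1 against (Blitz, None): payoffs 1, -3 → best response Light.
Brand 1 against (Blitz, Light): payoffs 2, -9 → best response Light.
Brand 2 against (Light, None): payoffs 8, -1 → best response Heavy.
Brand 2 against (Light, Light): payoffs 0, -8 → best response Heavy.
Brand 2 against (Moderate, None): payoffs 8, 0 → best response Heavy.
Brand 2 against (Moderate, Light): payoffs -7, -2 → best response Blitz.
Brand 3 against (Light, Heavy): payoffs -9, -4 → best response Light.
Brand 3 against (Light, Blitz): payoffs 1, 2 → best response Light.
Brand 3 against (Moderate, Heavy): payoffs 8, 9 → best response Light.
Brand 3 against (Moderate, Blitz): payoffs -2, -7 → best response None.
Mutual best responses: (Light, Heavy, Light).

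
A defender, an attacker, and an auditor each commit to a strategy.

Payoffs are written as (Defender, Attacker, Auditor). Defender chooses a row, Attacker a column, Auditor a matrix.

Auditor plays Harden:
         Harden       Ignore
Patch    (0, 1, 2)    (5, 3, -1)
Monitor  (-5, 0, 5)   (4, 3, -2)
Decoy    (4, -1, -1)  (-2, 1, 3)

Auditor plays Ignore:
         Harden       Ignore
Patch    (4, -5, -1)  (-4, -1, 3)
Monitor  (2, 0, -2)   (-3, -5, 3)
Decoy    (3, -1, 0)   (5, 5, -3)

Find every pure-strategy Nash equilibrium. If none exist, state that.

(Patch, Harden, Harden): Defender can switch to Decoy (0 → 4). Not NE.
(Patch, Harden, Ignore): Attacker can switch to Ignore (-5 → -1). Not NE.
(Patch, Ignore, Harden): Auditor can switch to Ignore (-1 → 3). Not NE.
(Patch, Ignore, Ignore): Defender can switch to Monitor (-4 → -3). Not NE.
(Monitor, Harden, Harden): Defender can switch to Patch (-5 → 0). Not NE.
(Monitor, Harden, Ignore): Defender can switch to Patch (2 → 4). Not NE.
(Monitor, Ignore, Harden): Defender can switch to Patch (4 → 5). Not NE.
(Monitor, Ignore, Ignore): Defender can switch to Decoy (-3 → 5). Not NE.
(Decoy, Harden, Harden): Attacker can switch to Ignore (-1 → 1). Not NE.
(Decoy, Harden, Ignore): Defender can switch to Patch (3 → 4). Not NE.
(Decoy, Ignore, Harden): Defender can switch to Patch (-2 → 5). Not NE.
(Decoy, Ignore, Ignore): Auditor can switch to Harden (-3 → 3). Not NE.

none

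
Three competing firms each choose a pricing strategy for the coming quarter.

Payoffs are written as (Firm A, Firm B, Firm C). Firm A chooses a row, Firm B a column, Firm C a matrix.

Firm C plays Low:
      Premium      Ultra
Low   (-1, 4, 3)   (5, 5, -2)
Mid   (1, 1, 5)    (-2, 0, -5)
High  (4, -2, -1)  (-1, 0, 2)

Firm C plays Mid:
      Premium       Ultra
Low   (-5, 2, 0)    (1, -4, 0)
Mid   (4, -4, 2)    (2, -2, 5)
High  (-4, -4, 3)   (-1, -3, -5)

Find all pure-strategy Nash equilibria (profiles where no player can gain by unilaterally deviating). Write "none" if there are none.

(Mid, Ultra, Mid)

(Low, Premium, Low): Firm A can switch to Mid (-1 → 1). Not NE.
(Low, Premium, Mid): Firm A can switch to Mid (-5 → 4). Not NE.
(Low, Ultra, Low): Firm C can switch to Mid (-2 → 0). Not NE.
(Low, Ultra, Mid): Firm A can switch to Mid (1 → 2). Not NE.
(Mid, Premium, Low): Firm A can switch to High (1 → 4). Not NE.
(Mid, Premium, Mid): Firm B can switch to Ultra (-4 → -2). Not NE.
(Mid, Ultra, Low): Firm A can switch to Low (-2 → 5). Not NE.
(Mid, Ultra, Mid): Firm A gets 2, best alternative 1; Firm B gets -2, best alternative -4; Firm C gets 5, best alternative -5. No profitable deviation — NE.
(High, Premium, Low): Firm B can switch to Ultra (-2 → 0). Not NE.
(High, Premium, Mid): Firm A can switch to Mid (-4 → 4). Not NE.
(High, Ultra, Low): Firm A can switch to Low (-1 → 5). Not NE.
(The remaining 1 profile has a profitable deviation by the same check.)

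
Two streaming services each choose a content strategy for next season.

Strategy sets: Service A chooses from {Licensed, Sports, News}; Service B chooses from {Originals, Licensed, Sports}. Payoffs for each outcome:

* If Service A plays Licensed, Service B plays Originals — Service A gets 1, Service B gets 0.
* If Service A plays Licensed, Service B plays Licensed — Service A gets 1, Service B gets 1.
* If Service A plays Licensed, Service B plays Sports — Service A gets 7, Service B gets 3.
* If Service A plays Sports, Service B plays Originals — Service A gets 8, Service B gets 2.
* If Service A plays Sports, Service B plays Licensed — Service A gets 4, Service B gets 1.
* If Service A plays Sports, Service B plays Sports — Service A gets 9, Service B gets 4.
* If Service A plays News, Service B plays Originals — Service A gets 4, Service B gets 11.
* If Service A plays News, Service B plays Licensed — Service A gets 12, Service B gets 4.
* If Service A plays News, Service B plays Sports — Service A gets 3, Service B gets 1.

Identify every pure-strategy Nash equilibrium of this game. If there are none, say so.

(Sports, Sports)

Service A against Originals: payoffs 1, 8, 4 → best response Sports.
Service A against Licensed: payoffs 1, 4, 12 → best response News.
Service A against Sports: payoffs 7, 9, 3 → best response Sports.
Service B against Licensed: payoffs 0, 1, 3 → best response Sports.
Service B against Sports: payoffs 2, 1, 4 → best response Sports.
Service B against News: payoffs 11, 4, 1 → best response Originals.
Mutual best responses: (Sports, Sports).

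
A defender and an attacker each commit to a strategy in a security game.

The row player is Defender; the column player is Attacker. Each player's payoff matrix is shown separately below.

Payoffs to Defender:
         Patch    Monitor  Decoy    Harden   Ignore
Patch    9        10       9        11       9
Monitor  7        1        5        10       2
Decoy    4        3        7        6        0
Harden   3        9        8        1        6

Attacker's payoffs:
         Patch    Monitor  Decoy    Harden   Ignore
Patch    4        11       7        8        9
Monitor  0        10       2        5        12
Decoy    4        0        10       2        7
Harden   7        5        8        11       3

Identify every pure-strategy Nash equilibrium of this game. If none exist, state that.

(Patch, Monitor)

Defender against Patch: payoffs 9, 7, 4, 3 → best response Patch.
Defender against Monitor: payoffs 10, 1, 3, 9 → best response Patch.
Defender against Decoy: payoffs 9, 5, 7, 8 → best response Patch.
Defender against Harden: payoffs 11, 10, 6, 1 → best response Patch.
Defender against Ignore: payoffs 9, 2, 0, 6 → best response Patch.
Attacker against Patch: payoffs 4, 11, 7, 8, 9 → best response Monitor.
Attacker against Monitor: payoffs 0, 10, 2, 5, 12 → best response Ignore.
Attacker against Decoy: payoffs 4, 0, 10, 2, 7 → best response Decoy.
Attacker against Harden: payoffs 7, 5, 8, 11, 3 → best response Harden.
Mutual best responses: (Patch, Monitor).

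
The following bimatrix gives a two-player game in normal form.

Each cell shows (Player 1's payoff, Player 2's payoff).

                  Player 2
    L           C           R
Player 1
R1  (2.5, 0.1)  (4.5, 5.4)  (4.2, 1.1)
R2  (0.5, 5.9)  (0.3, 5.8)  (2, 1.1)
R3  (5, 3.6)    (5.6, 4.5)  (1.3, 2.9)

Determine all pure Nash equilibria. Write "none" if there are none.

Player 1 against L: payoffs 2.5, 0.5, 5 → best response R3.
Player 1 against C: payoffs 4.5, 0.3, 5.6 → best response R3.
Player 1 against R: payoffs 4.2, 2, 1.3 → best response R1.
Player 2 against R1: payoffs 0.1, 5.4, 1.1 → best response C.
Player 2 against R2: payoffs 5.9, 5.8, 1.1 → best response L.
Player 2 against R3: payoffs 3.6, 4.5, 2.9 → best response C.
Mutual best responses: (R3, C).

(R3, C)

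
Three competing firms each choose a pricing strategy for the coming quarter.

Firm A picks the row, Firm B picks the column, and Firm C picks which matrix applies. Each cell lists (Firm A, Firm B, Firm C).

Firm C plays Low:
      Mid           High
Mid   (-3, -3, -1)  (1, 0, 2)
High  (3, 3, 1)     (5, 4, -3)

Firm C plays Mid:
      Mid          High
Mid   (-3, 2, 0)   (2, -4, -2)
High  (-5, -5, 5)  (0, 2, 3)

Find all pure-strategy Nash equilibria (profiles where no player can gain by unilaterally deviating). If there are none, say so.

(Mid, Mid, Mid)

Firm A against (Mid, Low): payoffs -3, 3 → best response High.
Firm A against (Mid, Mid): payoffs -3, -5 → best response Mid.
Firm A against (High, Low): payoffs 1, 5 → best response High.
Firm A against (High, Mid): payoffs 2, 0 → best response Mid.
Firm B against (Mid, Low): payoffs -3, 0 → best response High.
Firm B against (Mid, Mid): payoffs 2, -4 → best response Mid.
Firm B against (High, Low): payoffs 3, 4 → best response High.
Firm B against (High, Mid): payoffs -5, 2 → best response High.
Firm C against (Mid, Mid): payoffs -1, 0 → best response Mid.
Firm C against (Mid, High): payoffs 2, -2 → best response Low.
Firm C against (High, Mid): payoffs 1, 5 → best response Mid.
Firm C against (High, High): payoffs -3, 3 → best response Mid.
Mutual best responses: (Mid, Mid, Mid).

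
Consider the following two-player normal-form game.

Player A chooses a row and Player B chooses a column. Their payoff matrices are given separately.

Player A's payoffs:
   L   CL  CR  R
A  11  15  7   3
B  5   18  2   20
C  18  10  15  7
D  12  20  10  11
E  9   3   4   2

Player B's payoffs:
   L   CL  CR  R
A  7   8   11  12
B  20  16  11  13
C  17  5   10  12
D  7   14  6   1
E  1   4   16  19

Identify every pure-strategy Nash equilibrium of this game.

The pure Nash equilibria are (C, L) and (D, CL).

Player A against L: payoffs 11, 5, 18, 12, 9 → best response C.
Player A against CL: payoffs 15, 18, 10, 20, 3 → best response D.
Player A against CR: payoffs 7, 2, 15, 10, 4 → best response C.
Player A against R: payoffs 3, 20, 7, 11, 2 → best response B.
Player B against A: payoffs 7, 8, 11, 12 → best response R.
Player B against B: payoffs 20, 16, 11, 13 → best response L.
Player B against C: payoffs 17, 5, 10, 12 → best response L.
Player B against D: payoffs 7, 14, 6, 1 → best response CL.
Player B against E: payoffs 1, 4, 16, 19 → best response R.
Mutual best responses: (C, L); (D, CL).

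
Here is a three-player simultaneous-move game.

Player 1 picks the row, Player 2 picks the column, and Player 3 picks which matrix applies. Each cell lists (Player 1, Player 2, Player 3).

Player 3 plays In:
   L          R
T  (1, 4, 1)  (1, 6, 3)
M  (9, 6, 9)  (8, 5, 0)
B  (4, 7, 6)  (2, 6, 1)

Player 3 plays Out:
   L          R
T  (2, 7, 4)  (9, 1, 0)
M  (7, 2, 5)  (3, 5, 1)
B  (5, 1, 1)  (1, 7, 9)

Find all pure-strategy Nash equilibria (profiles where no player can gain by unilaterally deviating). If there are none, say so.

(T, L, In): Player 1 can switch to M (1 → 9). Not NE.
(T, L, Out): Player 1 can switch to M (2 → 7). Not NE.
(T, R, In): Player 1 can switch to M (1 → 8). Not NE.
(T, R, Out): Player 2 can switch to L (1 → 7). Not NE.
(M, L, In): Player 1 gets 9, best alternative 4; Player 2 gets 6, best alternative 5; Player 3 gets 9, best alternative 5. No profitable deviation — NE.
(M, L, Out): Player 2 can switch to R (2 → 5). Not NE.
(M, R, In): Player 2 can switch to L (5 → 6). Not NE.
(The remaining 5 profiles each have a profitable deviation by the same check.)

The unique pure-strategy Nash equilibrium is (M, L, In).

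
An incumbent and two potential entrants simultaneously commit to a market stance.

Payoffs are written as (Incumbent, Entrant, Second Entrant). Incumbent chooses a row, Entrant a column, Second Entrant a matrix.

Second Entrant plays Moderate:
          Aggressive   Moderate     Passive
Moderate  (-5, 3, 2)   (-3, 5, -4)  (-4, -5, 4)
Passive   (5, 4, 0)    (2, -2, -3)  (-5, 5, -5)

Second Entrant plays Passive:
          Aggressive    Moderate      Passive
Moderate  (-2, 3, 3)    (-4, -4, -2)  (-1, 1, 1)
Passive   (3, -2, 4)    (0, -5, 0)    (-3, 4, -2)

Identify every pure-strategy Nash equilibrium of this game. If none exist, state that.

none

Incumbent against (Aggressive, Moderate): payoffs -5, 5 → best response Passive.
Incumbent against (Aggressive, Passive): payoffs -2, 3 → best response Passive.
Incumbent against (Moderate, Moderate): payoffs -3, 2 → best response Passive.
Incumbent against (Moderate, Passive): payoffs -4, 0 → best response Passive.
Incumbent against (Passive, Moderate): payoffs -4, -5 → best response Moderate.
Incumbent against (Passive, Passive): payoffs -1, -3 → best response Moderate.
Entrant against (Moderate, Moderate): payoffs 3, 5, -5 → best response Moderate.
Entrant against (Moderate, Passive): payoffs 3, -4, 1 → best response Aggressive.
Entrant against (Passive, Moderate): payoffs 4, -2, 5 → best response Passive.
Entrant against (Passive, Passive): payoffs -2, -5, 4 → best response Passive.
Second Entrant against (Moderate, Aggressive): payoffs 2, 3 → best response Passive.
Second Entrant against (Moderate, Moderate): payoffs -4, -2 → best response Passive.
Second Entrant against (Moderate, Passive): payoffs 4, 1 → best response Moderate.
Second Entrant against (Passive, Aggressive): payoffs 0, 4 → best response Passive.
Second Entrant against (Passive, Moderate): payoffs -3, 0 → best response Passive.
Second Entrant against (Passive, Passive): payoffs -5, -2 → best response Passive.
No profile is a mutual best response for all players.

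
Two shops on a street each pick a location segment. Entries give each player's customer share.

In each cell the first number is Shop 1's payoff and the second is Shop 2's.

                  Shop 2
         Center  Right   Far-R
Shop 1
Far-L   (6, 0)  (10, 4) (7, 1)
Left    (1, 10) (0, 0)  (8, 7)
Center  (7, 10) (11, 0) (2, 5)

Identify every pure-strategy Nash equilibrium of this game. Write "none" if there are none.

The unique pure-strategy Nash equilibrium is (Center, Center).

Shop 1 against Center: payoffs 6, 1, 7 → best response Center.
Shop 1 against Right: payoffs 10, 0, 11 → best response Center.
Shop 1 against Far-R: payoffs 7, 8, 2 → best response Left.
Shop 2 against Far-L: payoffs 0, 4, 1 → best response Right.
Shop 2 against Left: payoffs 10, 0, 7 → best response Center.
Shop 2 against Center: payoffs 10, 0, 5 → best response Center.
Mutual best responses: (Center, Center).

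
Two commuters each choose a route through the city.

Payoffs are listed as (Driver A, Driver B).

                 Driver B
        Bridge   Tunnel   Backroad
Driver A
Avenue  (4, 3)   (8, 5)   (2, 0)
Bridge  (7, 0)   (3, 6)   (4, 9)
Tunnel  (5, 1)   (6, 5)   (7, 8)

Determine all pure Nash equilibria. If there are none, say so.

For each player, find the best response to each opponent profile; mutual best responses are the pure NE.
Driver A against Bridge: payoffs 4, 7, 5 → best response Bridge.
Driver A against Tunnel: payoffs 8, 3, 6 → best response Avenue.
Driver A against Backroad: payoffs 2, 4, 7 → best response Tunnel.
Driver B against Avenue: payoffs 3, 5, 0 → best response Tunnel.
Driver B against Bridge: payoffs 0, 6, 9 → best response Backroad.
Driver B against Tunnel: payoffs 1, 5, 8 → best response Backroad.
Mutual best responses: (Avenue, Tunnel); (Tunnel, Backroad).

Pure-strategy Nash equilibria: (Avenue, Tunnel) and (Tunnel, Backroad)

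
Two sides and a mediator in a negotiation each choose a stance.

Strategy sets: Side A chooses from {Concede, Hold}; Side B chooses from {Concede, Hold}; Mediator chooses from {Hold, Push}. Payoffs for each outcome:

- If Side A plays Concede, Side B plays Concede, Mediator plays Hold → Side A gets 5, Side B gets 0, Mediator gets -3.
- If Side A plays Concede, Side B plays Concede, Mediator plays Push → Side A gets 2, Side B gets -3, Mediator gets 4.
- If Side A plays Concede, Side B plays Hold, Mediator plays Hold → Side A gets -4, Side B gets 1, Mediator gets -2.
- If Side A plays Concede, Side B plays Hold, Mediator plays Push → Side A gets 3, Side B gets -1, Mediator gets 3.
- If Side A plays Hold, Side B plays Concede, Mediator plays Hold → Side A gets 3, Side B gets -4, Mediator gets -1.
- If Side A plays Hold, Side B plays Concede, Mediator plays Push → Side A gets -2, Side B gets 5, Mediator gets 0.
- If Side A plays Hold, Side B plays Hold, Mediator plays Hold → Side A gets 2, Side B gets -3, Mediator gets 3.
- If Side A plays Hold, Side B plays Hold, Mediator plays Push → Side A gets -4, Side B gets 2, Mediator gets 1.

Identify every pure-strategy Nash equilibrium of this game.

Pure-strategy Nash equilibria: (Concede, Hold, Push); (Hold, Hold, Hold)

(Concede, Concede, Hold): Side B can switch to Hold (0 → 1). Not NE.
(Concede, Concede, Push): Side B can switch to Hold (-3 → -1). Not NE.
(Concede, Hold, Hold): Side A can switch to Hold (-4 → 2). Not NE.
(Concede, Hold, Push): Side A gets 3, best alternative -4; Side B gets -1, best alternative -3; Mediator gets 3, best alternative -2. No profitable deviation — NE.
(Hold, Concede, Hold): Side A can switch to Concede (3 → 5). Not NE.
(Hold, Concede, Push): Side A can switch to Concede (-2 → 2). Not NE.
(Hold, Hold, Hold): Side A gets 2, best alternative -4; Side B gets -3, best alternative -4; Mediator gets 3, best alternative 1. No profitable deviation — NE.
(Hold, Hold, Push): Side A can switch to Concede (-4 → 3). Not NE.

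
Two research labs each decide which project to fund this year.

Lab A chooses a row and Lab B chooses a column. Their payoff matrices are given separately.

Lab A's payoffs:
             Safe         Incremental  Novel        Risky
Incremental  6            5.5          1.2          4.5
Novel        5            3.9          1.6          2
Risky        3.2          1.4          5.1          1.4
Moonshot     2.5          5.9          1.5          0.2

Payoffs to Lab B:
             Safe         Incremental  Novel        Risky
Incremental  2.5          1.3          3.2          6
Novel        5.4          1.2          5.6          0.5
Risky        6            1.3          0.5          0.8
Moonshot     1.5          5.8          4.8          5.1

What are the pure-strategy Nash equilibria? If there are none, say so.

(Incremental, Risky) and (Moonshot, Incremental)

Lab A against Safe: payoffs 6, 5, 3.2, 2.5 → best response Incremental.
Lab A against Incremental: payoffs 5.5, 3.9, 1.4, 5.9 → best response Moonshot.
Lab A against Novel: payoffs 1.2, 1.6, 5.1, 1.5 → best response Risky.
Lab A against Risky: payoffs 4.5, 2, 1.4, 0.2 → best response Incremental.
Lab B against Incremental: payoffs 2.5, 1.3, 3.2, 6 → best response Risky.
Lab B against Novel: payoffs 5.4, 1.2, 5.6, 0.5 → best response Novel.
Lab B against Risky: payoffs 6, 1.3, 0.5, 0.8 → best response Safe.
Lab B against Moonshot: payoffs 1.5, 5.8, 4.8, 5.1 → best response Incremental.
Mutual best responses: (Incremental, Risky); (Moonshot, Incremental).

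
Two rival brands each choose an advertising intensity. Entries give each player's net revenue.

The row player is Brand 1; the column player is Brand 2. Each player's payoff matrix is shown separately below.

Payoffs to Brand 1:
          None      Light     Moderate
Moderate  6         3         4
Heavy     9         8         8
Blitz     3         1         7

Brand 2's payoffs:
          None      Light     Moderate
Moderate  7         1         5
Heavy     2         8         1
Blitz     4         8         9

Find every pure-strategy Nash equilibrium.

Brand 1 against None: payoffs 6, 9, 3 → best response Heavy.
Brand 1 against Light: payoffs 3, 8, 1 → best response Heavy.
Brand 1 against Moderate: payoffs 4, 8, 7 → best response Heavy.
Brand 2 against Moderate: payoffs 7, 1, 5 → best response None.
Brand 2 against Heavy: payoffs 2, 8, 1 → best response Light.
Brand 2 against Blitz: payoffs 4, 8, 9 → best response Moderate.
Mutual best responses: (Heavy, Light).

Pure NE: (Heavy, Light)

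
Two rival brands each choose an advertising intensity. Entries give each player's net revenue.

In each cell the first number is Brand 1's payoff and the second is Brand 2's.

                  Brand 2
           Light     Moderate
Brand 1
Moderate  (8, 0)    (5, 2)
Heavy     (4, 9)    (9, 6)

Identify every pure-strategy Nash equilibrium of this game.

Brand 1 against Light: payoffs 8, 4 → best response Moderate.
Brand 1 against Moderate: payoffs 5, 9 → best response Heavy.
Brand 2 against Moderate: payoffs 0, 2 → best response Moderate.
Brand 2 against Heavy: payoffs 9, 6 → best response Light.
No profile is a mutual best response for all players.

There is no pure-strategy Nash equilibrium.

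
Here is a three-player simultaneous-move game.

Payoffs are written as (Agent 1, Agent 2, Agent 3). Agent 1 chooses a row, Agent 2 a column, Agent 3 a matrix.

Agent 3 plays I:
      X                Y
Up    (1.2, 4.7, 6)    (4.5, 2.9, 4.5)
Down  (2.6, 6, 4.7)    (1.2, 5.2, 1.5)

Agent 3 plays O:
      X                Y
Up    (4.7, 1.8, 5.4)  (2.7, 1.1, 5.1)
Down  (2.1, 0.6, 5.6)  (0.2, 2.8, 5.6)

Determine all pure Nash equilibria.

Agent 1 against (X, I): payoffs 1.2, 2.6 → best response Down.
Agent 1 against (X, O): payoffs 4.7, 2.1 → best response Up.
Agent 1 against (Y, I): payoffs 4.5, 1.2 → best response Up.
Agent 1 against (Y, O): payoffs 2.7, 0.2 → best response Up.
Agent 2 against (Up, I): payoffs 4.7, 2.9 → best response X.
Agent 2 against (Up, O): payoffs 1.8, 1.1 → best response X.
Agent 2 against (Down, I): payoffs 6, 5.2 → best response X.
Agent 2 against (Down, O): payoffs 0.6, 2.8 → best response Y.
Agent 3 against (Up, X): payoffs 6, 5.4 → best response I.
Agent 3 against (Up, Y): payoffs 4.5, 5.1 → best response O.
Agent 3 against (Down, X): payoffs 4.7, 5.6 → best response O.
Agent 3 against (Down, Y): payoffs 1.5, 5.6 → best response O.
No profile is a mutual best response for all players.

This game has no pure Nash equilibrium.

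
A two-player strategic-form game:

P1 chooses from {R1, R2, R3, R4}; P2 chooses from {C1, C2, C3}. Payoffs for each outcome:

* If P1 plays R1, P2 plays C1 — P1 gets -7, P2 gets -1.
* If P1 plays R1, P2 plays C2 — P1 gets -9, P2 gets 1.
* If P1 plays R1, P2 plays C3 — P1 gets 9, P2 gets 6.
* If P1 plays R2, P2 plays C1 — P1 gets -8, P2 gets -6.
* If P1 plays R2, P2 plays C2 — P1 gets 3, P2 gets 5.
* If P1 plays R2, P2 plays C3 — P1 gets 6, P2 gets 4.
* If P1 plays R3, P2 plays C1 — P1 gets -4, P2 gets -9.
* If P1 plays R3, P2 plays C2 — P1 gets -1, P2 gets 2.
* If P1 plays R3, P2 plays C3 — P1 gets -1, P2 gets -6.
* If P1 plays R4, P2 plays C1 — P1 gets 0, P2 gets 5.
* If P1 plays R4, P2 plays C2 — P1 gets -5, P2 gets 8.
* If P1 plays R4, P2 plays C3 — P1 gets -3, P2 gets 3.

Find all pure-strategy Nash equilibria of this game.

P1 against C1: payoffs -7, -8, -4, 0 → best response R4.
P1 against C2: payoffs -9, 3, -1, -5 → best response R2.
P1 against C3: payoffs 9, 6, -1, -3 → best response R1.
P2 against R1: payoffs -1, 1, 6 → best response C3.
P2 against R2: payoffs -6, 5, 4 → best response C2.
P2 against R3: payoffs -9, 2, -6 → best response C2.
P2 against R4: payoffs 5, 8, 3 → best response C2.
Mutual best responses: (R1, C3); (R2, C2).

Pure-strategy Nash equilibria: (R1, C3) and (R2, C2)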